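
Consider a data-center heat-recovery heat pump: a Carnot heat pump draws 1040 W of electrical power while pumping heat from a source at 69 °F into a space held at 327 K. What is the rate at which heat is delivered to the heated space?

T_C = 69 °F → (69 − 32) × 5/9 = 20.56 °C = 293.71 K.
Reversible heating COP: COP_HP = T_H/(T_H − T_C) = 327.00/33.29 = 9.8215.
Q_H = COP_HP · W = 9.8215 × 1040 = 10210 W.

Q̇_H ≈ 10210 W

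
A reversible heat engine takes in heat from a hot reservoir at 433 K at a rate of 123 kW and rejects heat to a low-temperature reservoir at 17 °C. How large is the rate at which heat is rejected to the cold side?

Q̇_C ≈ 82.4 kW

T_C = 17 °C → 17 + 273.15 = 290.15 K.
Carnot efficiency: η = 1 − T_C/T_H = 1 − 290.15/433.00 = 0.3299.
For a reversible cycle Q_C/Q_H = T_C/T_H, so Q_C = 123 × 290.15/433.00 = 82.4 kW.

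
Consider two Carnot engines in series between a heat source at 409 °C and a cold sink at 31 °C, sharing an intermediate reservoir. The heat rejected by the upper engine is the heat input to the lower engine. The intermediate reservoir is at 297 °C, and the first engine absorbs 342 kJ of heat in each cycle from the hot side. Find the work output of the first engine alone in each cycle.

T_H = 409 °C → 409 + 273.15 = 682.15 K.
T_C = 31 °C → 31 + 273.15 = 304.15 K.
T_m = 297 °C → 297 + 273.15 = 570.15 K.
First-stage efficiency η₁ = 1 − T_m/T_H = 1 − 570.15/682.15 = 0.1642.
W₁ = η₁·Q_H = 0.1642 × 342 = 56.15 kJ.

W₁ ≈ 56.15 kJ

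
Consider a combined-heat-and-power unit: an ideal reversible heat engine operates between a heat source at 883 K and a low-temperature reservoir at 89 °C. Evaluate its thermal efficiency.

T_C = 89 °C → 89 + 273.15 = 362.15 K.
η_rev = 1 − T_C/T_H = 1 − 362.15/883.00 = 0.590.

η ≈ 0.590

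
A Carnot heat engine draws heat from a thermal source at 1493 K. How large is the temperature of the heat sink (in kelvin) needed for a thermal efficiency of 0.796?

T_C ≈ 305 K

From η = 1 − T_C/T_H, T_C = T_H·(1 − η) = 1493.00 × (1 − 0.796) = 305 K.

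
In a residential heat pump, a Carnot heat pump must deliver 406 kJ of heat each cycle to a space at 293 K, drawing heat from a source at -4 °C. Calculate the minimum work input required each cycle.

T_C = -4 °C → -4 + 273.15 = 269.15 K.
Reversible heating COP: COP_HP = T_H/(T_H − T_C) = 293.00/23.85 = 12.2851.
W = Q_H/COP_HP = 406/12.2851 = 33.0 kJ.

W_in ≈ 33.0 kJ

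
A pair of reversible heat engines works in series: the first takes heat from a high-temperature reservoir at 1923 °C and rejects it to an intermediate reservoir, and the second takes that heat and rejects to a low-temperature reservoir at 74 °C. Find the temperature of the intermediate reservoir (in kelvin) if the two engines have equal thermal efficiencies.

T_H = 1923 °C → 1923 + 273.15 = 2196.15 K.
T_C = 74 °C → 74 + 273.15 = 347.15 K.
Equal efficiencies require 1 − T_m/T_H = 1 − T_C/T_m, i.e. T_m/T_H = T_C/T_m, so T_m = √(T_H·T_C) = √(2196.15 × 347.15) = 873 K.

T_m ≈ 873 K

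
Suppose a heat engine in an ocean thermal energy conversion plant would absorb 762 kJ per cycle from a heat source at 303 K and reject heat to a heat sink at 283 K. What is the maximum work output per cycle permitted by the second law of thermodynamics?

W_max ≈ 50.3 kJ

The second-law ceiling is the Carnot efficiency, η_max = 1 − T_C/T_H = 1 − 283.00/303.00 = 0.0660.
W_max = η_max · Q_H = 0.0660 × 762 = 50.3 kJ.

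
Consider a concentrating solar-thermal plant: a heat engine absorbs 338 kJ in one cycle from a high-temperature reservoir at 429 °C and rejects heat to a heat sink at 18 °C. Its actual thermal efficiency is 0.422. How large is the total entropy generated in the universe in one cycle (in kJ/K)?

ΔS_univ ≈ 0.1896 kJ/K

T_H = 429 °C → 429 + 273.15 = 702.15 K.
T_C = 18 °C → 18 + 273.15 = 291.15 K.
W = η·Q_H = 0.422 × 338 = 142.6 kJ, so Q_C = Q_H − W = 195.4 kJ.
Entropy balance on the reservoirs: −Q_H/T_H = -0.4814 kJ/K, +Q_C/T_C = 0.6710 kJ/K.
ΔS_univ = −Q_H/T_H + Q_C/T_C = 0.1896 kJ/K (> 0, since η = 0.422 < η_Carnot = 0.585).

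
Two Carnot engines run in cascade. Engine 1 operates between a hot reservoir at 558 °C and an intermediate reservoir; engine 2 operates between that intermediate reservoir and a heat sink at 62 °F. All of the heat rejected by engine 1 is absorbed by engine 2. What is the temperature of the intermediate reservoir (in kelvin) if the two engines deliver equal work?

T_H = 558 °C → 558 + 273.15 = 831.15 K.
T_C = 62 °F → (62 − 32) × 5/9 = 16.67 °C = 289.82 K.
For reversible stages Q_m = Q_H·(T_m/T_H). Setting W₁ = Q_H(1 − T_m/T_H) equal to W₂ = Q_m(1 − T_C/T_m) = Q_H·(T_m − T_C)/T_H gives T_H − T_m = T_m − T_C, so T_m = (T_H + T_C)/2 = (831.15 + 289.82)/2 = 560 K.

T_m ≈ 560 K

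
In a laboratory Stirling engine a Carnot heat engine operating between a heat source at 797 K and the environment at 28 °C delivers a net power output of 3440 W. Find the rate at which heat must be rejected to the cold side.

T_C = 28 °C → 28 + 273.15 = 301.15 K.
Carnot efficiency: η = 1 − T_C/T_H = 1 − 301.15/797.00 = 0.6221.
Since Q_C/Q_H = T_C/T_H and Q_H = W/η, Q_C = W·T_C/(T_H − T_C) = 3440 × 301.15/495.85 = 2090 W.

Q̇_C ≈ 2090 W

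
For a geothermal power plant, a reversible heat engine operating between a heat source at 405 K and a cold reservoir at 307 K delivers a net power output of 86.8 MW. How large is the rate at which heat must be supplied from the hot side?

Q̇_H ≈ 359 MW

Carnot efficiency: η = 1 − T_C/T_H = 1 − 307.00/405.00 = 0.2420.
Q_H = W/η = 86.8/0.2420 = 359 MW.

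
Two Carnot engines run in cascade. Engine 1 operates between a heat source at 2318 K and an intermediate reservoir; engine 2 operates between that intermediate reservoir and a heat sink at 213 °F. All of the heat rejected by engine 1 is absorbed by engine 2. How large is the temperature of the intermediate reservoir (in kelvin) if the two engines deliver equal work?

T_C = 213 °F → (213 − 32) × 5/9 = 100.56 °C = 373.71 K.
For reversible stages Q_m = Q_H·(T_m/T_H). Setting W₁ = Q_H(1 − T_m/T_H) equal to W₂ = Q_m(1 − T_C/T_m) = Q_H·(T_m − T_C)/T_H gives T_H − T_m = T_m − T_C, so T_m = (T_H + T_C)/2 = (2318.00 + 373.71)/2 = 1346 K.

T_m ≈ 1346 K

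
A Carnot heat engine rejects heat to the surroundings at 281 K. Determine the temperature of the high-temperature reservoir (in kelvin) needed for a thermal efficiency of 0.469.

T_H ≈ 529 K

From η = 1 − T_C/T_H, solving for T_H gives T_H = T_C/(1 − η) = 281.00/(1 − 0.469) = 529 K.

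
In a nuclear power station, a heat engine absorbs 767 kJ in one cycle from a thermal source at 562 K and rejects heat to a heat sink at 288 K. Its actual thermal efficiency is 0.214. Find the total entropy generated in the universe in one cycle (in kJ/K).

W = η·Q_H = 0.214 × 767 = 164.1 kJ, so Q_C = Q_H − W = 602.9 kJ.
Entropy balance on the reservoirs: −Q_H/T_H = -1.365 kJ/K, +Q_C/T_C = 2.093 kJ/K.
ΔS_univ = −Q_H/T_H + Q_C/T_C = 0.729 kJ/K (> 0, since η = 0.214 < η_Carnot = 0.488).

ΔS_univ ≈ 0.729 kJ/K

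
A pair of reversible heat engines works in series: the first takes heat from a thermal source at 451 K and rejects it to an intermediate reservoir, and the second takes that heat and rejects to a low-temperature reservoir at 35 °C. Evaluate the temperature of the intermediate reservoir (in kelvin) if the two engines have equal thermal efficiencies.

T_C = 35 °C → 35 + 273.15 = 308.15 K.
Equal efficiencies require 1 − T_m/T_H = 1 − T_C/T_m, i.e. T_m/T_H = T_C/T_m, so T_m = √(T_H·T_C) = √(451.00 × 308.15) = 373 K.

T_m ≈ 373 K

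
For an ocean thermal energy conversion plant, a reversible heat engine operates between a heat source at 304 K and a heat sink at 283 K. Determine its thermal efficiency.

η ≈ 0.0691

For a reversible engine, η = 1 − T_C/T_H = 1 − 283.00/304.00 = 0.0691.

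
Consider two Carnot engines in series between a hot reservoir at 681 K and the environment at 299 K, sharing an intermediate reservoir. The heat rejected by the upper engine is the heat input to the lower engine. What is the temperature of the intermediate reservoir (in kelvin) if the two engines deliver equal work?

For reversible stages Q_m = Q_H·(T_m/T_H). Setting W₁ = Q_H(1 − T_m/T_H) equal to W₂ = Q_m(1 − T_C/T_m) = Q_H·(T_m − T_C)/T_H gives T_H − T_m = T_m − T_C, so T_m = (T_H + T_C)/2 = (681.00 + 299.00)/2 = 490 K.

T_m ≈ 490 K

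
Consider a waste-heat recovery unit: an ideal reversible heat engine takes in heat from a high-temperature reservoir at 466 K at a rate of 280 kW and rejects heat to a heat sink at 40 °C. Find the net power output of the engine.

T_C = 40 °C → 40 + 273.15 = 313.15 K.
η_rev = 1 − T_C/T_H = 1 − 313.15/466.00 = 0.3280.
W = η·Q_H = 0.3280 × 280 = 91.84 kW.

Ẇ ≈ 91.84 kW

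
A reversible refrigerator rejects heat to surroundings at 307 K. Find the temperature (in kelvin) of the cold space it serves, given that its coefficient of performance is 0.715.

COP_R = T_C/(T_H − T_C) ⇒ T_C = T_H·COP_R/(1 + COP_R) = 307.00 × 0.715/(1 + 0.715) = 128 K.

T_C ≈ 128 K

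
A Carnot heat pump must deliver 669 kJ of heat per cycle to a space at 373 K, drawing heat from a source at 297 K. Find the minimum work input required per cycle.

W_in ≈ 136 kJ

For a reversible heat pump, COP_HP = T_H/(T_H − T_C) = 373.00/76.00 = 4.9079.
W = Q_H/COP_HP = 669/4.9079 = 136 kJ.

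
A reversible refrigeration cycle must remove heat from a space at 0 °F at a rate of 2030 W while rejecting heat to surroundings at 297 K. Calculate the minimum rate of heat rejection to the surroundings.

T_C = 0 °F → (0 − 32) × 5/9 = -17.78 °C = 255.37 K.
For a reversible cycle Q_H/Q_C = T_H/T_C, so Q_H = Q_C·T_H/T_C = 2030 × 297.00/255.37 = 2360 W.

Q̇_H ≈ 2360 W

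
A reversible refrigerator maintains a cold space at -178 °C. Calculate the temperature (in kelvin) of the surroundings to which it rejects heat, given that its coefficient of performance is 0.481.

T_H ≈ 293 K

T_C = -178 °C → -178 + 273.15 = 95.15 K.
COP_R = T_C/(T_H − T_C) ⇒ T_H = T_C·(1 + 1/COP_R) = 95.15 × (1 + 1/0.481) = 293 K.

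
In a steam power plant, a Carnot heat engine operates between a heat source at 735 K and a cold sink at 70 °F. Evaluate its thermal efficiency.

η ≈ 0.600

T_C = 70 °F → (70 − 32) × 5/9 = 21.11 °C = 294.26 K.
Since the cycle is reversible, η = 1 − T_C/T_H = 1 − 294.26/735.00 = 0.600.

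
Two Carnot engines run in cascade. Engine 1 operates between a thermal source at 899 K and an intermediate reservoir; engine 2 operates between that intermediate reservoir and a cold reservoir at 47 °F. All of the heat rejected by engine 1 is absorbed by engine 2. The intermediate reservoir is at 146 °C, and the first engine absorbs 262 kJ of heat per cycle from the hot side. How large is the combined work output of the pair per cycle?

T_C = 47 °F → (47 − 32) × 5/9 = 8.33 °C = 281.48 K.
Two reversible stages in series are equivalent to a single Carnot engine between T_H and T_C, so η_total = 1 − T_C/T_H = 1 − 281.48/899.00 = 0.6869.
W_total = η_total · Q_H = 0.6869 × 262 = 180 kJ.

W_total ≈ 180 kJ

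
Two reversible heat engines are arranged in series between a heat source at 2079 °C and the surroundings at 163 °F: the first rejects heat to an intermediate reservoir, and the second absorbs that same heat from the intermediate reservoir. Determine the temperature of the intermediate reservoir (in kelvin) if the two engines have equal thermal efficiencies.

T_H = 2079 °C → 2079 + 273.15 = 2352.15 K.
T_C = 163 °F → (163 − 32) × 5/9 = 72.78 °C = 345.93 K.
Equal efficiencies require 1 − T_m/T_H = 1 − T_C/T_m, i.e. T_m/T_H = T_C/T_m, so T_m = √(T_H·T_C) = √(2352.15 × 345.93) = 902 K.

T_m ≈ 902 K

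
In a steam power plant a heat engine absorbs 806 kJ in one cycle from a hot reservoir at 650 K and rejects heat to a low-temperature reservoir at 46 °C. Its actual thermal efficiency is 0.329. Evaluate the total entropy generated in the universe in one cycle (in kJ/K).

ΔS_univ ≈ 0.4546 kJ/K

T_C = 46 °C → 46 + 273.15 = 319.15 K.
W = η·Q_H = 0.329 × 806 = 265.2 kJ, so Q_C = Q_H − W = 540.8 kJ.
The hot reservoir loses entropy Q_H/T_H = 806/650.00 = 1.240 kJ/K; the cold reservoir gains Q_C/T_C = 540.8/319.15 = 1.695 kJ/K.
ΔS_univ = −Q_H/T_H + Q_C/T_C = 0.4546 kJ/K (> 0, since η = 0.329 < η_Carnot = 0.509).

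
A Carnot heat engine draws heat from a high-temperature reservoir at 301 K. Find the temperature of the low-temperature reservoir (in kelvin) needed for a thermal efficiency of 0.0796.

T_C ≈ 277 K

From η = 1 − T_C/T_H, T_C = T_H·(1 − η) = 301.00 × (1 − 0.0796) = 277 K.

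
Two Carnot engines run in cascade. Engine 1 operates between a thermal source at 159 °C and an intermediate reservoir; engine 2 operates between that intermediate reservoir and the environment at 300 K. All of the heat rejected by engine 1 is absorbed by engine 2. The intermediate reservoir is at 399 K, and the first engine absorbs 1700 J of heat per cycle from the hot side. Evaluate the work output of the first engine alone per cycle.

W₁ ≈ 130 J

T_H = 159 °C → 159 + 273.15 = 432.15 K.
First-stage efficiency η₁ = 1 − T_m/T_H = 1 − 399.00/432.15 = 0.0767.
W₁ = η₁·Q_H = 0.0767 × 1700 = 130 J.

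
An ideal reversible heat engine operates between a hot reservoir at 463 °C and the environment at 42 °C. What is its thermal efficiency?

T_H = 463 °C → 463 + 273.15 = 736.15 K.
T_C = 42 °C → 42 + 273.15 = 315.15 K.
Carnot efficiency: η = 1 − T_C/T_H = 1 − 315.15/736.15 = 0.5719.

η ≈ 0.5719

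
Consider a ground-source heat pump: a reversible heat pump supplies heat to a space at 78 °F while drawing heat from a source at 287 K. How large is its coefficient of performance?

COP_HP ≈ 25.52

T_H = 78 °F → (78 − 32) × 5/9 = 25.56 °C = 298.71 K.
COP_HP = T_H/(T_H − T_C) = 298.71/(298.71 − 287.00) = 25.52.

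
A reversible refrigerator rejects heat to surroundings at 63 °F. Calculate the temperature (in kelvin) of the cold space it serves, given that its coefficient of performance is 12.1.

T_H = 63 °F → (63 − 32) × 5/9 = 17.22 °C = 290.37 K.
COP_R = T_C/(T_H − T_C) ⇒ T_C = T_H·COP_R/(1 + COP_R) = 290.37 × 12.1/(1 + 12.1) = 268.2 K.

T_C ≈ 268.2 K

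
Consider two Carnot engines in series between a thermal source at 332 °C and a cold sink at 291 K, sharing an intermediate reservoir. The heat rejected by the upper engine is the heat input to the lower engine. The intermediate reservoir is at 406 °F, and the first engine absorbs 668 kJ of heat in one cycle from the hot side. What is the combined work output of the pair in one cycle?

T_H = 332 °C → 332 + 273.15 = 605.15 K.
Two reversible stages in series are equivalent to a single Carnot engine between T_H and T_C, so η_total = 1 − T_C/T_H = 1 − 291.00/605.15 = 0.5191.
W_total = η_total · Q_H = 0.5191 × 668 = 346.8 kJ.

W_total ≈ 346.8 kJ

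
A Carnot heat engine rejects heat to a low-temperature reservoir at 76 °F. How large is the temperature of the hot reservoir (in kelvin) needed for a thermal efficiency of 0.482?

T_H ≈ 575 K

T_C = 76 °F → (76 − 32) × 5/9 = 24.44 °C = 297.59 K.
From η = 1 − T_C/T_H, solving for T_H gives T_H = T_C/(1 − η) = 297.59/(1 − 0.482) = 575 K.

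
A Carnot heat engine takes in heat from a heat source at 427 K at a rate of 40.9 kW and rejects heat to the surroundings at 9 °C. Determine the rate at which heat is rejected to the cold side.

Q̇_C ≈ 27.0 kW

T_C = 9 °C → 9 + 273.15 = 282.15 K.
The Carnot efficiency is η = 1 − T_C/T_H = 1 − 282.15/427.00 = 0.3392.
For a reversible cycle Q_C/Q_H = T_C/T_H, so Q_C = 40.9 × 282.15/427.00 = 27.0 kW.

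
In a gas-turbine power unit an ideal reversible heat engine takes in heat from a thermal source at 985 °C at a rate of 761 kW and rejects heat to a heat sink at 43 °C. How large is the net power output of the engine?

T_H = 985 °C → 985 + 273.15 = 1258.15 K.
T_C = 43 °C → 43 + 273.15 = 316.15 K.
Since the cycle is reversible, η = 1 − T_C/T_H = 1 − 316.15/1258.15 = 0.7487.
W = η·Q_H = 0.7487 × 761 = 570 kW.

Ẇ ≈ 570 kW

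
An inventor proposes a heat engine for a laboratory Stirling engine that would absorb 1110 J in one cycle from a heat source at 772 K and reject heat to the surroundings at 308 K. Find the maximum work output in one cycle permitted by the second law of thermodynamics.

No engine can exceed the Carnot limit: η_max = 1 − T_C/T_H = 1 − 308.00/772.00 = 0.6010.
W_max = η_max · Q_H = 0.6010 × 1110 = 667 J.

W_max ≈ 667 J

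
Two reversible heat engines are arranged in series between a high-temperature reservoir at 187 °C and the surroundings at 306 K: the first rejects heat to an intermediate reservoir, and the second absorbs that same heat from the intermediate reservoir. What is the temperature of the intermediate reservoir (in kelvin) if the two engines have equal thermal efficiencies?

T_H = 187 °C → 187 + 273.15 = 460.15 K.
Equal efficiencies require 1 − T_m/T_H = 1 − T_C/T_m, i.e. T_m/T_H = T_C/T_m, so T_m = √(T_H·T_C) = √(460.15 × 306.00) = 375 K.

T_m ≈ 375 K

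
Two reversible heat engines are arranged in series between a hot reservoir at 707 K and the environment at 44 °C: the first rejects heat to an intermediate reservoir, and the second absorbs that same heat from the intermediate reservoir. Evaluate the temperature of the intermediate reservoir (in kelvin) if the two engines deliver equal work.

T_C = 44 °C → 44 + 273.15 = 317.15 K.
For reversible stages Q_m = Q_H·(T_m/T_H). Setting W₁ = Q_H(1 − T_m/T_H) equal to W₂ = Q_m(1 − T_C/T_m) = Q_H·(T_m − T_C)/T_H gives T_H − T_m = T_m − T_C, so T_m = (T_H + T_C)/2 = (707.00 + 317.15)/2 = 512 K.

T_m ≈ 512 K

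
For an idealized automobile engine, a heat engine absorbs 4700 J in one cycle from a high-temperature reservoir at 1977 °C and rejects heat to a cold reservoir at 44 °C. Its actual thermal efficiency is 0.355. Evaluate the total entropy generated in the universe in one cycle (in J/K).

T_H = 1977 °C → 1977 + 273.15 = 2250.15 K.
T_C = 44 °C → 44 + 273.15 = 317.15 K.
W = η·Q_H = 0.355 × 4700 = 1668 J, so Q_C = Q_H − W = 3032 J.
The hot reservoir loses entropy Q_H/T_H = 4700/2250.15 = 2.089 J/K; the cold reservoir gains Q_C/T_C = 3032/317.15 = 9.559 J/K.
ΔS_univ = −Q_H/T_H + Q_C/T_C = 7.47 J/K (> 0, since η = 0.355 < η_Carnot = 0.859).

ΔS_univ ≈ 7.47 J/K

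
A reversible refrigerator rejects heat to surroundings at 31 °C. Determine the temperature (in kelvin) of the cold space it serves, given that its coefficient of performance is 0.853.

T_C ≈ 140 K

T_H = 31 °C → 31 + 273.15 = 304.15 K.
COP_R = T_C/(T_H − T_C) ⇒ T_C = T_H·COP_R/(1 + COP_R) = 304.15 × 0.853/(1 + 0.853) = 140 K.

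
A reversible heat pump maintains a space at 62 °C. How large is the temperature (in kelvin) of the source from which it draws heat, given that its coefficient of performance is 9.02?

T_H = 62 °C → 62 + 273.15 = 335.15 K.
COP_HP = T_H/(T_H − T_C) ⇒ T_C = T_H·(COP_HP − 1)/COP_HP = 335.15 × (9.02 − 1)/9.02 = 298 K.

T_C ≈ 298 K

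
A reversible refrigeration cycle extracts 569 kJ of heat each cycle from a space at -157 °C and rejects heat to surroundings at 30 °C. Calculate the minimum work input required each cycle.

W_in ≈ 916.1 kJ

T_H = 30 °C → 30 + 273.15 = 303.15 K.
T_C = -157 °C → -157 + 273.15 = 116.15 K.
The reversible coefficient of performance is COP_R = T_C/(T_H − T_C) = 116.15/187.00 = 0.6211.
W = Q_C/COP_R = 569/0.6211 = 916.1 kJ.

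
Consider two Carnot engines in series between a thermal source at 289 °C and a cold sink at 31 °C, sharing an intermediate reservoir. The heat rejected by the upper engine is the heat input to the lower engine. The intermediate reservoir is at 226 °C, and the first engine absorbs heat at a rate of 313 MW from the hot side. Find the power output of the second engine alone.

T_H = 289 °C → 289 + 273.15 = 562.15 K.
T_C = 31 °C → 31 + 273.15 = 304.15 K.
T_m = 226 °C → 226 + 273.15 = 499.15 K.
Heat entering the second stage: Q_m = Q_H·(T_m/T_H) = 313 × 499.15/562.15 = 277.9 MW.
Second-stage efficiency η₂ = 1 − T_C/T_m = 1 − 304.15/499.15 = 0.3907, so W₂ = η₂·Q_m = 108.6 MW.

Ẇ₂ ≈ 108.6 MW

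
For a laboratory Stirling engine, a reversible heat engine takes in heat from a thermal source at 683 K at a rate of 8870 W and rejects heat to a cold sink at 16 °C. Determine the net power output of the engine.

Ẇ ≈ 5110 W

T_C = 16 °C → 16 + 273.15 = 289.15 K.
η_rev = 1 − T_C/T_H = 1 − 289.15/683.00 = 0.5766.
W = η·Q_H = 0.5766 × 8870 = 5110 W.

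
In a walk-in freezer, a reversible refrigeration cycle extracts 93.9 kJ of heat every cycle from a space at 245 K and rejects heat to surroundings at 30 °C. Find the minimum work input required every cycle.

W_in ≈ 22.3 kJ

T_H = 30 °C → 30 + 273.15 = 303.15 K.
COP_R = T_C/(T_H − T_C) = 245.00/58.15 = 4.2132.
W = Q_C/COP_R = 93.9/4.2132 = 22.3 kJ.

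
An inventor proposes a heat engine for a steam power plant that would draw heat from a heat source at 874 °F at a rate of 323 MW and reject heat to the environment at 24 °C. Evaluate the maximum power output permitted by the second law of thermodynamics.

T_H = 874 °F → (874 − 32) × 5/9 = 467.78 °C = 740.93 K.
T_C = 24 °C → 24 + 273.15 = 297.15 K.
By the Carnot theorem, η_max = 1 − T_C/T_H = 1 − 297.15/740.93 = 0.5989.
W_max = η_max · Q_H = 0.5989 × 323 = 193.5 MW.

Ẇ_max ≈ 193.5 MW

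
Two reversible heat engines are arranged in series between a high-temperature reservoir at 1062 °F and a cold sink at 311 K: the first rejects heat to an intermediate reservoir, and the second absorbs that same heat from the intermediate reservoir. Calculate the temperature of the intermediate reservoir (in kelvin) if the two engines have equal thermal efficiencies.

T_m ≈ 513 K

T_H = 1062 °F → (1062 − 32) × 5/9 = 572.22 °C = 845.37 K.
Equal efficiencies require 1 − T_m/T_H = 1 − T_C/T_m, i.e. T_m/T_H = T_C/T_m, so T_m = √(T_H·T_C) = √(845.37 × 311.00) = 513 K.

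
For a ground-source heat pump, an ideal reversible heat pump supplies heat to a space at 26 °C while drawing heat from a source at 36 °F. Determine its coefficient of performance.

T_H = 26 °C → 26 + 273.15 = 299.15 K.
T_C = 36 °F → (36 − 32) × 5/9 = 2.22 °C = 275.37 K.
For a reversible heat pump, COP_HP = T_H/(T_H − T_C) = 299.15/(299.15 − 275.37) = 12.6.

COP_HP ≈ 12.6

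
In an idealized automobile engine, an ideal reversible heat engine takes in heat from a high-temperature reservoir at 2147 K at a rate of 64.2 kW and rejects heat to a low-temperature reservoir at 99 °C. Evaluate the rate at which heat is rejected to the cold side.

Q̇_C ≈ 11.1 kW

T_C = 99 °C → 99 + 273.15 = 372.15 K.
Carnot efficiency: η = 1 − T_C/T_H = 1 − 372.15/2147.00 = 0.8267.
For a reversible cycle Q_C/Q_H = T_C/T_H, so Q_C = 64.2 × 372.15/2147.00 = 11.1 kW.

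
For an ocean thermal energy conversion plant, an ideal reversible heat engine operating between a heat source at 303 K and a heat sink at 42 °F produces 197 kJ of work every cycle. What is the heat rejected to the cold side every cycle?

Q_C ≈ 2260 kJ

T_C = 42 °F → (42 − 32) × 5/9 = 5.56 °C = 278.71 K.
Since the cycle is reversible, η = 1 − T_C/T_H = 1 − 278.71/303.00 = 0.0802.
Since Q_C/Q_H = T_C/T_H and Q_H = W/η, Q_C = W·T_C/(T_H − T_C) = 197 × 278.71/24.29 = 2260 kJ.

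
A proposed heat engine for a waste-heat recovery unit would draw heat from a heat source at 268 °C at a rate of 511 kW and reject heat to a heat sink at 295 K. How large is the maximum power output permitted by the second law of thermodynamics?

T_H = 268 °C → 268 + 273.15 = 541.15 K.
By the Carnot theorem, η_max = 1 − T_C/T_H = 1 − 295.00/541.15 = 0.4549.
W_max = η_max · Q_H = 0.4549 × 511 = 232 kW.

Ẇ_max ≈ 232 kW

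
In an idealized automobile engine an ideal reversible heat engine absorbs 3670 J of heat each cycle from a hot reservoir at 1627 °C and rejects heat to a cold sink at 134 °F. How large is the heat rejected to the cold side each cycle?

T_H = 1627 °C → 1627 + 273.15 = 1900.15 K.
T_C = 134 °F → (134 − 32) × 5/9 = 56.67 °C = 329.82 K.
Since the cycle is reversible, η = 1 − T_C/T_H = 1 − 329.82/1900.15 = 0.8264.
For a reversible cycle Q_C/Q_H = T_C/T_H, so Q_C = 3670 × 329.82/1900.15 = 637.0 J.

Q_C ≈ 637.0 J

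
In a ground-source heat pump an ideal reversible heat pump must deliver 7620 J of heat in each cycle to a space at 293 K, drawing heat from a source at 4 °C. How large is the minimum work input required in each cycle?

T_C = 4 °C → 4 + 273.15 = 277.15 K.
The Carnot heat-pump COP is COP_HP = T_H/(T_H − T_C) = 293.00/15.85 = 18.4858.
W = Q_H/COP_HP = 7620/18.4858 = 412.2 J.

W_in ≈ 412.2 J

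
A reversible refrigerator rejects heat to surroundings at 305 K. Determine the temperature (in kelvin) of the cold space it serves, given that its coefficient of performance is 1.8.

COP_R = T_C/(T_H − T_C) ⇒ T_C = T_H·COP_R/(1 + COP_R) = 305.00 × 1.8/(1 + 1.8) = 196 K.

T_C ≈ 196 K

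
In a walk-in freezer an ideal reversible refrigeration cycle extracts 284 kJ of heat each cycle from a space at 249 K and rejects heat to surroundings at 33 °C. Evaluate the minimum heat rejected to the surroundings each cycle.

Q_H ≈ 349 kJ

T_H = 33 °C → 33 + 273.15 = 306.15 K.
For a reversible cycle Q_H/Q_C = T_H/T_C, so Q_H = Q_C·T_H/T_C = 284 × 306.15/249.00 = 349 kJ.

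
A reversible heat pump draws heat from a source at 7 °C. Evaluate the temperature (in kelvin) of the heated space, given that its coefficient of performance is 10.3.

T_C = 7 °C → 7 + 273.15 = 280.15 K.
COP_HP = T_H/(T_H − T_C) ⇒ T_H = T_C·COP_HP/(COP_HP − 1) = 280.15 × 10.3/(10.3 − 1) = 310 K.

T_H ≈ 310 K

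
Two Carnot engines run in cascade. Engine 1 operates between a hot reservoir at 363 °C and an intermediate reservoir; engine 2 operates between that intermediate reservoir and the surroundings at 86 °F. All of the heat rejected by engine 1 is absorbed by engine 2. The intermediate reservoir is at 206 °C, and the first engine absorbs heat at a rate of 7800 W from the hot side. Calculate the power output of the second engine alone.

Ẇ₂ ≈ 2158 W

T_H = 363 °C → 363 + 273.15 = 636.15 K.
T_C = 86 °F → (86 − 32) × 5/9 = 30.00 °C = 303.15 K.
T_m = 206 °C → 206 + 273.15 = 479.15 K.
Heat entering the second stage: Q_m = Q_H·(T_m/T_H) = 7800 × 479.15/636.15 = 5875 W.
Second-stage efficiency η₂ = 1 − T_C/T_m = 1 − 303.15/479.15 = 0.3673, so W₂ = η₂·Q_m = 2158 W.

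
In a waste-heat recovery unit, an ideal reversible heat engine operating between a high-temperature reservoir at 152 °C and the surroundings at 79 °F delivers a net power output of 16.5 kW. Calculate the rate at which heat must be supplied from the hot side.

T_H = 152 °C → 152 + 273.15 = 425.15 K.
T_C = 79 °F → (79 − 32) × 5/9 = 26.11 °C = 299.26 K.
The Carnot efficiency is η = 1 − T_C/T_H = 1 − 299.26/425.15 = 0.2961.
Q_H = W/η = 16.5/0.2961 = 55.72 kW.

Q̇_H ≈ 55.72 kW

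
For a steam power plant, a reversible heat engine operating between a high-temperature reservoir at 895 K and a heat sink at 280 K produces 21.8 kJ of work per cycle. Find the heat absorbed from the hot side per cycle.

Carnot efficiency: η = 1 − T_C/T_H = 1 − 280.00/895.00 = 0.6872.
Q_H = W/η = 21.8/0.6872 = 31.7 kJ.

Q_H ≈ 31.7 kJ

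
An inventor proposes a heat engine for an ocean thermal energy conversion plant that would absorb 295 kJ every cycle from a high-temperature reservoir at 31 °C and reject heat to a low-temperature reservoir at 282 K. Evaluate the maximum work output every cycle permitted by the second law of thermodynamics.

W_max ≈ 21.48 kJ

T_H = 31 °C → 31 + 273.15 = 304.15 K.
The upper bound on efficiency is η_max = 1 − T_C/T_H = 1 − 282.00/304.15 = 0.0728.
W_max = η_max · Q_H = 0.0728 × 295 = 21.48 kJ.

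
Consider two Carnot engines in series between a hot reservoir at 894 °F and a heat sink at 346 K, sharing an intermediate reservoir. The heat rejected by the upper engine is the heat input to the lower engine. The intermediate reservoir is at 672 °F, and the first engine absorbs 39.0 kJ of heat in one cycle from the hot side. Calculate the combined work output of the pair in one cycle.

T_H = 894 °F → (894 − 32) × 5/9 = 478.89 °C = 752.04 K.
Two reversible stages in series are equivalent to a single Carnot engine between T_H and T_C, so η_total = 1 − T_C/T_H = 1 − 346.00/752.04 = 0.5399.
W_total = η_total · Q_H = 0.5399 × 39.0 = 21.1 kJ.

W_total ≈ 21.1 kJ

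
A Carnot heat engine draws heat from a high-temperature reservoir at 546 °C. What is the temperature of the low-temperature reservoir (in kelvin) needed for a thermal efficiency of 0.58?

T_H = 546 °C → 546 + 273.15 = 819.15 K.
From η = 1 − T_C/T_H, T_C = T_H·(1 − η) = 819.15 × (1 − 0.58) = 344.0 K.

T_C ≈ 344.0 K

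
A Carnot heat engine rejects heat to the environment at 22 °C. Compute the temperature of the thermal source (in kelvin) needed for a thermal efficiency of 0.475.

T_C = 22 °C → 22 + 273.15 = 295.15 K.
From η = 1 − T_C/T_H, solving for T_H gives T_H = T_C/(1 − η) = 295.15/(1 − 0.475) = 562 K.

T_H ≈ 562 K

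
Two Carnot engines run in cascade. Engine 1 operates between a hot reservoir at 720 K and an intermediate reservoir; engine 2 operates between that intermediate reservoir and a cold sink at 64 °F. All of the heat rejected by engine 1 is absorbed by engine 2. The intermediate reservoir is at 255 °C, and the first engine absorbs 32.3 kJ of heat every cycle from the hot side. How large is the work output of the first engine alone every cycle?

W₁ ≈ 8.607 kJ

T_C = 64 °F → (64 − 32) × 5/9 = 17.78 °C = 290.93 K.
T_m = 255 °C → 255 + 273.15 = 528.15 K.
First-stage efficiency η₁ = 1 − T_m/T_H = 1 − 528.15/720.00 = 0.2665.
W₁ = η₁·Q_H = 0.2665 × 32.3 = 8.607 kJ.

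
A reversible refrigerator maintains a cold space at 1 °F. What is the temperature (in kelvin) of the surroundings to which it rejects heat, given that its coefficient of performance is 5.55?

T_H ≈ 302.0 K

T_C = 1 °F → (1 − 32) × 5/9 = -17.22 °C = 255.93 K.
COP_R = T_C/(T_H − T_C) ⇒ T_H = T_C·(1 + 1/COP_R) = 255.93 × (1 + 1/5.55) = 302.0 K.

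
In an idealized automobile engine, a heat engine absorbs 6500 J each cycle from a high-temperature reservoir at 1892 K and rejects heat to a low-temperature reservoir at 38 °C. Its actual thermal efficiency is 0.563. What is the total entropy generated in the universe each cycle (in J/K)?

ΔS_univ ≈ 5.69 J/K

T_C = 38 °C → 38 + 273.15 = 311.15 K.
W = η·Q_H = 0.563 × 6500 = 3659 J, so Q_C = Q_H − W = 2841 J.
The hot reservoir loses entropy Q_H/T_H = 6500/1892.00 = 3.436 J/K; the cold reservoir gains Q_C/T_C = 2841/311.15 = 9.129 J/K.
ΔS_univ = −Q_H/T_H + Q_C/T_C = 5.69 J/K (> 0, since η = 0.563 < η_Carnot = 0.836).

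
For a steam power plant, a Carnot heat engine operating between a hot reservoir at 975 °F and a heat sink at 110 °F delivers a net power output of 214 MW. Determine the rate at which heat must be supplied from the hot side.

Q̇_H ≈ 355 MW

T_H = 975 °F → (975 − 32) × 5/9 = 523.89 °C = 797.04 K.
T_C = 110 °F → (110 − 32) × 5/9 = 43.33 °C = 316.48 K.
η_rev = 1 − T_C/T_H = 1 − 316.48/797.04 = 0.6029.
Q_H = W/η = 214/0.6029 = 355 MW.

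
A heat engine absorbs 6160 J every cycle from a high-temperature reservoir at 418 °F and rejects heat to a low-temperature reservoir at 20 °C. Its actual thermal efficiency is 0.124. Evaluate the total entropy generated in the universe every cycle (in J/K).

T_H = 418 °F → (418 − 32) × 5/9 = 214.44 °C = 487.59 K.
T_C = 20 °C → 20 + 273.15 = 293.15 K.
W = η·Q_H = 0.124 × 6160 = 763.8 J, so Q_C = Q_H − W = 5396 J.
Reservoir entropy changes: ΔS_H = −Q_H/T_H = −6160/487.59 = -12.63 J/K and ΔS_C = +Q_C/T_C = 5396/293.15 = 18.41 J/K.
ΔS_univ = −Q_H/T_H + Q_C/T_C = 5.774 J/K (> 0, since η = 0.124 < η_Carnot = 0.399).

ΔS_univ ≈ 5.774 J/K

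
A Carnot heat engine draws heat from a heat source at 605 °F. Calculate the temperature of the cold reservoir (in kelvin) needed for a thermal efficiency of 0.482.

T_H = 605 °F → (605 − 32) × 5/9 = 318.33 °C = 591.48 K.
From η = 1 − T_C/T_H, T_C = T_H·(1 − η) = 591.48 × (1 − 0.482) = 306 K.

T_C ≈ 306 K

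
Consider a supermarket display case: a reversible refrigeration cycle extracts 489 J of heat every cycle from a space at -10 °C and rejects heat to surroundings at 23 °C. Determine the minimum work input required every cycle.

W_in ≈ 61.3 J

T_H = 23 °C → 23 + 273.15 = 296.15 K.
T_C = -10 °C → -10 + 273.15 = 263.15 K.
The reversible coefficient of performance is COP_R = T_C/(T_H − T_C) = 263.15/33.00 = 7.9742.
W = Q_C/COP_R = 489/7.9742 = 61.3 J.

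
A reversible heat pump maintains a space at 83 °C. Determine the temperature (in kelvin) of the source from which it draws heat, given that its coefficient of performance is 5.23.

T_C ≈ 288 K

T_H = 83 °C → 83 + 273.15 = 356.15 K.
COP_HP = T_H/(T_H − T_C) ⇒ T_C = T_H·(COP_HP − 1)/COP_HP = 356.15 × (5.23 − 1)/5.23 = 288 K.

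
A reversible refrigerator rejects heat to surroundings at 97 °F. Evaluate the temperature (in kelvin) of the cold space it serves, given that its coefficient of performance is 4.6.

T_H = 97 °F → (97 − 32) × 5/9 = 36.11 °C = 309.26 K.
COP_R = T_C/(T_H − T_C) ⇒ T_C = T_H·COP_R/(1 + COP_R) = 309.26 × 4.6/(1 + 4.6) = 254 K.

T_C ≈ 254 K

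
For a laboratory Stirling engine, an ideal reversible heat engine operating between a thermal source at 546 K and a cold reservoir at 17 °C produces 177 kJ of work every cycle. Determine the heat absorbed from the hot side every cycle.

Q_H ≈ 378 kJ

T_C = 17 °C → 17 + 273.15 = 290.15 K.
Carnot efficiency: η = 1 − T_C/T_H = 1 − 290.15/546.00 = 0.4686.
Q_H = W/η = 177/0.4686 = 378 kJ.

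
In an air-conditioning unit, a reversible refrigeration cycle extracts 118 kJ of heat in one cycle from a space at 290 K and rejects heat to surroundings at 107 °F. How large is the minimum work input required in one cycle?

W_in ≈ 10.1 kJ

T_H = 107 °F → (107 − 32) × 5/9 = 41.67 °C = 314.82 K.
COP_R = T_C/(T_H − T_C) = 290.00/24.82 = 11.6857.
W = Q_C/COP_R = 118/11.6857 = 10.1 kJ.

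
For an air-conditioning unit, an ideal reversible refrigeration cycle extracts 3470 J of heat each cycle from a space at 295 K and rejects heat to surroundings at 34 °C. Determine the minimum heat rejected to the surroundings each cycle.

T_H = 34 °C → 34 + 273.15 = 307.15 K.
For a reversible cycle Q_H/Q_C = T_H/T_C, so Q_H = Q_C·T_H/T_C = 3470 × 307.15/295.00 = 3610 J.

Q_H ≈ 3610 J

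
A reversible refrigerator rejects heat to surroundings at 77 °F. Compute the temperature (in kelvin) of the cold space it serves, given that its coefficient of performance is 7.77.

T_C ≈ 264 K

T_H = 77 °F → (77 − 32) × 5/9 = 25.00 °C = 298.15 K.
COP_R = T_C/(T_H − T_C) ⇒ T_C = T_H·COP_R/(1 + COP_R) = 298.15 × 7.77/(1 + 7.77) = 264 K.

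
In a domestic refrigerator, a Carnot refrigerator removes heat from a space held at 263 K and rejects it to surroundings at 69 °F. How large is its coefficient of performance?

T_H = 69 °F → (69 − 32) × 5/9 = 20.56 °C = 293.71 K.
For a reversible refrigerator, COP_R = T_C/(T_H − T_C) = 263.00/(293.71 − 263.00) = 8.57.

COP_R ≈ 8.57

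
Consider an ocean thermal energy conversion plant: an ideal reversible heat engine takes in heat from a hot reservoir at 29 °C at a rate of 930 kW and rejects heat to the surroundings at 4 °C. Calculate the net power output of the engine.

T_H = 29 °C → 29 + 273.15 = 302.15 K.
T_C = 4 °C → 4 + 273.15 = 277.15 K.
For a reversible engine, η = 1 − T_C/T_H = 1 − 277.15/302.15 = 0.0827.
W = η·Q_H = 0.0827 × 930 = 76.95 kW.

Ẇ ≈ 76.95 kW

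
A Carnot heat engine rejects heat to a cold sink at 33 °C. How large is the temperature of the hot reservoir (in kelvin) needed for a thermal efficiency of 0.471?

T_H ≈ 579 K

T_C = 33 °C → 33 + 273.15 = 306.15 K.
From η = 1 − T_C/T_H, solving for T_H gives T_H = T_C/(1 − η) = 306.15/(1 − 0.471) = 579 K.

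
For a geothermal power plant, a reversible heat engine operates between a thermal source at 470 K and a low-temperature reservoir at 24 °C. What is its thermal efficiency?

T_C = 24 °C → 24 + 273.15 = 297.15 K.
Since the cycle is reversible, η = 1 − T_C/T_H = 1 − 297.15/470.00 = 0.368.

η ≈ 0.368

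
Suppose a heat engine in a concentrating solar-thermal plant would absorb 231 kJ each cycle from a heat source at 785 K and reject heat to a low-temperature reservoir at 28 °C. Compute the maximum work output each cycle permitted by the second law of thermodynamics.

W_max ≈ 142.4 kJ

T_C = 28 °C → 28 + 273.15 = 301.15 K.
The upper bound on efficiency is η_max = 1 − T_C/T_H = 1 − 301.15/785.00 = 0.6164.
W_max = η_max · Q_H = 0.6164 × 231 = 142.4 kJ.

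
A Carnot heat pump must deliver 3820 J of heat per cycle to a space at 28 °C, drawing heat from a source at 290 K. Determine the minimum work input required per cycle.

W_in ≈ 141 J

T_H = 28 °C → 28 + 273.15 = 301.15 K.
COP_HP = T_H/(T_H − T_C) = 301.15/11.15 = 27.0090.
W = Q_H/COP_HP = 3820/27.0090 = 141 J.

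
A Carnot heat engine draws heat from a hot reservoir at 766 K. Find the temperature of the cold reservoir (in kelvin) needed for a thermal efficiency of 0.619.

From η = 1 − T_C/T_H, T_C = T_H·(1 − η) = 766.00 × (1 − 0.619) = 292 K.

T_C ≈ 292 K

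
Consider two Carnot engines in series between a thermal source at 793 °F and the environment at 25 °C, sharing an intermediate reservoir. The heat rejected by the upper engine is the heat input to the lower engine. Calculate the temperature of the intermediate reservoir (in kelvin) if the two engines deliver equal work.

T_m ≈ 497.0 K

T_H = 793 °F → (793 − 32) × 5/9 = 422.78 °C = 695.93 K.
T_C = 25 °C → 25 + 273.15 = 298.15 K.
For reversible stages Q_m = Q_H·(T_m/T_H). Setting W₁ = Q_H(1 − T_m/T_H) equal to W₂ = Q_m(1 − T_C/T_m) = Q_H·(T_m − T_C)/T_H gives T_H − T_m = T_m − T_C, so T_m = (T_H + T_C)/2 = (695.93 + 298.15)/2 = 497.0 K.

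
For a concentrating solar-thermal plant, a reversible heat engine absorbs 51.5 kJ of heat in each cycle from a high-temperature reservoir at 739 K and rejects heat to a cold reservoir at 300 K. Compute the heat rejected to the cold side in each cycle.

Q_C ≈ 20.9 kJ

For a reversible engine, η = 1 − T_C/T_H = 1 − 300.00/739.00 = 0.5940.
For a reversible cycle Q_C/Q_H = T_C/T_H, so Q_C = 51.5 × 300.00/739.00 = 20.9 kJ.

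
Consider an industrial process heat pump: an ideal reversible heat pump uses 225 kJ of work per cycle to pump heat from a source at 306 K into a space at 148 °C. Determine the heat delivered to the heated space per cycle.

Q_H ≈ 823 kJ

T_H = 148 °C → 148 + 273.15 = 421.15 K.
The Carnot heat-pump COP is COP_HP = T_H/(T_H − T_C) = 421.15/115.15 = 3.6574.
Q_H = COP_HP · W = 3.6574 × 225 = 823 kJ.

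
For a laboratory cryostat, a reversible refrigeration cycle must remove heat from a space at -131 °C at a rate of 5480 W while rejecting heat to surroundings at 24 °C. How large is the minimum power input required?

T_H = 24 °C → 24 + 273.15 = 297.15 K.
T_C = -131 °C → -131 + 273.15 = 142.15 K.
COP_R = T_C/(T_H − T_C) = 142.15/155.00 = 0.9171.
W = Q_C/COP_R = 5480/0.9171 = 5980 W.

Ẇ_in ≈ 5980 W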